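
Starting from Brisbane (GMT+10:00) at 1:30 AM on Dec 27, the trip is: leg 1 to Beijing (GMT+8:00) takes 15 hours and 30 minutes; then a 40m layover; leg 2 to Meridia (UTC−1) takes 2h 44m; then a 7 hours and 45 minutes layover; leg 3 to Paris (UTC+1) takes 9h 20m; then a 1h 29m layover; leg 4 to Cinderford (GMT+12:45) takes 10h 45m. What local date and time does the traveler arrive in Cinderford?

Convert departure to UTC: 1:30 AM − 10:00 = 3:30 PM UTC on Dec 26.
Add 15 hours 30 minutes leg 1 → 7:00 AM UTC (Dec 27).
Add 40 minutes layover in Beijing → 7:40 AM UTC.
Add 2 hours 44 minutes leg 2 → 10:24 AM UTC.
Add 7 hours 45 minutes layover in Meridia → 6:09 PM UTC.
Add 9 hours and 20 minutes leg 3 → 3:29 AM UTC (Dec 28).
Add 1 hour and 29 minutes layover in Paris → 4:58 AM UTC.
Add 10 hours and 45 minutes leg 4 → 3:43 PM UTC.
Cinderford is UTC+12:45, so local arrival = 3:43 PM + 12:45 = 4:28 AM on Dec 29.

4:28 AM on December 29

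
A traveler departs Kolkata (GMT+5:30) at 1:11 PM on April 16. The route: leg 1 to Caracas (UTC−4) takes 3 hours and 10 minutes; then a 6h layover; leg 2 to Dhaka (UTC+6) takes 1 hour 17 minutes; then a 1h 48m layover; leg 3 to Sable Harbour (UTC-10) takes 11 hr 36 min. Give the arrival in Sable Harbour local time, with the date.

9:32 PM on Apr 16

Convert departure to UTC: 1:11 PM − 5:30 = 7:41 AM UTC on Apr 16.
Add 3 hours and 10 minutes leg 1 → 10:51 AM UTC.
Add 6 hours layover in Caracas → 4:51 PM UTC.
Add 1 hour and 17 minutes leg 2 → 6:08 PM UTC.
Add 1 hour 48 minutes layover in Dhaka → 7:56 PM UTC.
Add 11 hours 36 minutes leg 3 → 7:32 AM UTC (Apr 17).
Sable Harbour is UTC−10:00, so local arrival = 7:32 AM − 10:00 = 9:32 PM on Apr 16.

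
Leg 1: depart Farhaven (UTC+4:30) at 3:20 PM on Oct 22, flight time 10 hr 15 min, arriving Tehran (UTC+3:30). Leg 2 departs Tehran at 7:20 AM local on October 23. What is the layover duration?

Convert departure to UTC: 3:20 PM − 4:30 = 10:50 AM UTC on Oct 22.
Add 10 hours and 15 minutes flight time → 9:05 PM UTC.
Tehran is UTC+3:30, so local arrival = 9:05 PM + 3:30 = 12:35 AM on Oct 23.
Layover = 7:20 AM − 12:35 AM = 6 hours 45 minutes.

6 hours 45 minutes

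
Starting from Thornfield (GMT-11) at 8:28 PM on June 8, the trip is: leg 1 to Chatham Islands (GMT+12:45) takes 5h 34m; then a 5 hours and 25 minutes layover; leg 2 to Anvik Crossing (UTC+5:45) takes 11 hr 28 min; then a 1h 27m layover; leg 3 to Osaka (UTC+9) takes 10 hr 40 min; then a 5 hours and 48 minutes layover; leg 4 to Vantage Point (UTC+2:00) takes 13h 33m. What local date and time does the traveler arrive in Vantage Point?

3:23 PM on June 11

Convert departure to UTC: 8:28 PM + 11:00 = 7:28 AM UTC on Jun 9.
Add 5 hours 34 minutes leg 1 → 1:02 PM UTC.
Add 5 hours and 25 minutes layover in Chatham Islands → 6:27 PM UTC.
Add 11 hours and 28 minutes leg 2 → 5:55 AM UTC (Jun 10).
Add 1 hour 27 minutes layover in Anvik Crossing → 7:22 AM UTC.
Add 10 hours 40 minutes leg 3 → 6:02 PM UTC.
Add 5 hours 48 minutes layover in Osaka → 11:50 PM UTC.
Add 13 hours and 33 minutes leg 4 → 1:23 PM UTC (Jun 11).
Vantage Point is UTC+2:00, so local arrival = 1:23 PM + 2:00 = 3:23 PM on Jun 11.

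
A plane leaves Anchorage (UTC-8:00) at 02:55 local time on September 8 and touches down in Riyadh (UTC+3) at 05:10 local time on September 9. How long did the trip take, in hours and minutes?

15 hours 15 minutes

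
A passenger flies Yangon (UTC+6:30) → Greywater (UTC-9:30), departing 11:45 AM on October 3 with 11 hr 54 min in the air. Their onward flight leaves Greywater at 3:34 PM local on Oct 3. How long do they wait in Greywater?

7 hours 55 minutes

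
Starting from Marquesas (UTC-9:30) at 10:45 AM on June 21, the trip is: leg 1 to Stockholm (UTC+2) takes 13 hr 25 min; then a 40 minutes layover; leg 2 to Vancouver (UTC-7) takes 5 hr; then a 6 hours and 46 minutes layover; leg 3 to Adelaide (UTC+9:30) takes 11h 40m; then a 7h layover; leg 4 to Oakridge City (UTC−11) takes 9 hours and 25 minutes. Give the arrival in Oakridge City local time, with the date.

3:11 PM on June 23

Convert departure to UTC: 10:45 AM + 9:30 = 8:15 PM UTC on Jun 21.
Add 13 hours 25 minutes leg 1 → 9:40 AM UTC (Jun 22).
Add 40 minutes layover in Stockholm → 10:20 AM UTC.
Add 5 hours leg 2 → 3:20 PM UTC.
Add 6 hours 46 minutes layover in Vancouver → 10:06 PM UTC.
Add 11 hours 40 minutes leg 3 → 9:46 AM UTC (Jun 23).
Add 7 hours layover in Adelaide → 4:46 PM UTC.
Add 9 hours and 25 minutes leg 4 → 2:11 AM UTC (Jun 24).
Oakridge City is UTC−11:00, so local arrival = 2:11 AM − 11:00 = 3:11 PM on Jun 23.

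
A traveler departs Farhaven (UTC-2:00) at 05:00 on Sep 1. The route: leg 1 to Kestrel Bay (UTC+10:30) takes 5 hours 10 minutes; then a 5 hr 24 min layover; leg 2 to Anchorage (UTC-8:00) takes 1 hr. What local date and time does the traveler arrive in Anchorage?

10:34 on Sep 1

Convert departure to UTC: 05:00 + 2:00 = 07:00 UTC on Sep 1.
Add 5 hours and 10 minutes leg 1 → 12:10 UTC.
Add 5 hours 24 minutes layover in Kestrel Bay → 17:34 UTC.
Add 1 hour leg 2 → 18:34 UTC.
Anchorage is UTC−8:00, so local arrival = 18:34 − 8:00 = 10:34 on Sep 1.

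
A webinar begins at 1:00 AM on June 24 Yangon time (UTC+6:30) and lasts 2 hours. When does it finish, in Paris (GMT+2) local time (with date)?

10:30 PM on June 23

Convert start to UTC: 1:00 AM − 6:30 = 6:30 PM UTC on Jun 23.
Add 2 hours duration → 8:30 PM UTC.
Paris is UTC+2:00, so local end time = 8:30 PM + 2:00 = 10:30 PM on Jun 23.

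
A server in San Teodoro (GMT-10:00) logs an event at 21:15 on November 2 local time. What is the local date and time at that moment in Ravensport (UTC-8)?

Ravensport is 2:00 ahead of San Teodoro.
Shift by the zone difference: 21:15 + 2:00 = 23:15 on Nov 2 in Ravensport.

23:15 on November 2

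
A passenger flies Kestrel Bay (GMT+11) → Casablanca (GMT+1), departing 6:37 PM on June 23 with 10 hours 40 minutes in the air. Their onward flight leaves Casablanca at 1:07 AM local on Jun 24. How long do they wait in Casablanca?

5 hours 50 minutes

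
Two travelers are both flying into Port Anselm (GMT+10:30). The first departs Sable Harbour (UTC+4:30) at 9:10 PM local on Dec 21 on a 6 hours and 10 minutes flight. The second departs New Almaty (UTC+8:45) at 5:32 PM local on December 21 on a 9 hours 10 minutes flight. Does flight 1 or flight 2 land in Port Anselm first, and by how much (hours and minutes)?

the second, by 4 hours 53 minutes

Flight 1 in UTC: 9:10 PM − 4:30 = 4:40 PM on Dec 21.
+6 hours 10 minutes → arrive 10:50 PM UTC on Dec 21.
Flight 2 in UTC: 5:32 PM − 8:45 = 8:47 AM on Dec 21.
+9 hours 10 minutes → arrive 5:57 PM UTC on Dec 21.
Flight 2 lands earlier by 4 hours 53 minutes.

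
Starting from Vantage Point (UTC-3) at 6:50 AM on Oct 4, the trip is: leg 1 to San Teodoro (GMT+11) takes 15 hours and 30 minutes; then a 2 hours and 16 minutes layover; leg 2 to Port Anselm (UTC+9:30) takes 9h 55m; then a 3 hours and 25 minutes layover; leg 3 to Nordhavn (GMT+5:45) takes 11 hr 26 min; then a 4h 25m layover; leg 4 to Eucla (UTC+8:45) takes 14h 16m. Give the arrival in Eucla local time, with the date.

7:48 AM on Oct 7

Convert departure to UTC: 6:50 AM + 3:00 = 9:50 AM UTC on Oct 4.
Add 15 hours 30 minutes leg 1 → 1:20 AM UTC (Oct 5).
Add 2 hours and 16 minutes layover in San Teodoro → 3:36 AM UTC.
Add 9 hours 55 minutes leg 2 → 1:31 PM UTC.
Add 3 hours 25 minutes layover in Port Anselm → 4:56 PM UTC.
Add 11 hours and 26 minutes leg 3 → 4:22 AM UTC (Oct 6).
Add 4 hours 25 minutes layover in Nordhavn → 8:47 AM UTC.
Add 14 hours and 16 minutes leg 4 → 11:03 PM UTC.
Eucla is UTC+8:45, so local arrival = 11:03 PM + 8:45 = 7:48 AM on Oct 7.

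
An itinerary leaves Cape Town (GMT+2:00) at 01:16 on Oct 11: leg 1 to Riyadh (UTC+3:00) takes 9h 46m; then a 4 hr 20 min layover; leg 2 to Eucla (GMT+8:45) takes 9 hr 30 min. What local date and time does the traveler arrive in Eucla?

Convert departure to UTC: 01:16 − 2:00 = 23:16 UTC on Oct 10.
Add 9 hours 46 minutes leg 1 → 09:02 UTC (Oct 11).
Add 4 hours and 20 minutes layover in Riyadh → 13:22 UTC.
Add 9 hours and 30 minutes leg 2 → 22:52 UTC.
Eucla is UTC+8:45, so local arrival = 22:52 + 8:45 = 07:37 on Oct 12.

07:37 on October 12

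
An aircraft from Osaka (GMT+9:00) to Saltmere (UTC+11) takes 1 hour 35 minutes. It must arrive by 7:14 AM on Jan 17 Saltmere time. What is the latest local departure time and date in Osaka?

3:39 AM on January 17

Target arrival in UTC: 7:14 AM − 11:00 = 8:14 PM on Jan 16.
Subtract 1 hour 35 minutes → departure 6:39 PM UTC on Jan 16.
Osaka is UTC+9:00: 6:39 PM + 9:00 = 3:39 AM on Jan 17.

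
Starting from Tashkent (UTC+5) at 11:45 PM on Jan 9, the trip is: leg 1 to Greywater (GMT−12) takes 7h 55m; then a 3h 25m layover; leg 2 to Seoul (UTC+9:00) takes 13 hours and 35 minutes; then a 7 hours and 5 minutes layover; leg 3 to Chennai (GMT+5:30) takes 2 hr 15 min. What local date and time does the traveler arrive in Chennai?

Convert departure to UTC: 11:45 PM − 5:00 = 6:45 PM UTC on Jan 9.
Add 7 hours and 55 minutes leg 1 → 2:40 AM UTC (Jan 10).
Add 3 hours 25 minutes layover in Greywater → 6:05 AM UTC.
Add 13 hours 35 minutes leg 2 → 7:40 PM UTC.
Add 7 hours and 5 minutes layover in Seoul → 2:45 AM UTC (Jan 11).
Add 2 hours and 15 minutes leg 3 → 5:00 AM UTC.
Chennai is UTC+5:30, so local arrival = 5:00 AM + 5:30 = 10:30 AM on Jan 11.

10:30 AM on January 11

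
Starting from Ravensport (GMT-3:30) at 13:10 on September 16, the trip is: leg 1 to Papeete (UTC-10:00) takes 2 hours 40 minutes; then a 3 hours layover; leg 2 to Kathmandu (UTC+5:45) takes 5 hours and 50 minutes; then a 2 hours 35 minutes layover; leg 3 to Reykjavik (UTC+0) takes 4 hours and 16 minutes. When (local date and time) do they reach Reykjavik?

11:01 on September 17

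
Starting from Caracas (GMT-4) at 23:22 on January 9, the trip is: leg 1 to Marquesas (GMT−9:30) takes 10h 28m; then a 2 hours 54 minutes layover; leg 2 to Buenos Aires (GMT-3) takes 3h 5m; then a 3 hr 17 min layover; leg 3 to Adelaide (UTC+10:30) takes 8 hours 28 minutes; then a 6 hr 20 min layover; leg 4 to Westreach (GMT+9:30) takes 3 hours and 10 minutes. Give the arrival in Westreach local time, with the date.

Convert departure to UTC: 23:22 + 4:00 = 03:22 UTC on Jan 10.
Add 10 hours and 28 minutes leg 1 → 13:50 UTC.
Add 2 hours and 54 minutes layover in Marquesas → 16:44 UTC.
Add 3 hours 5 minutes leg 2 → 19:49 UTC.
Add 3 hours and 17 minutes layover in Buenos Aires → 23:06 UTC.
Add 8 hours and 28 minutes leg 3 → 07:34 UTC (Jan 11).
Add 6 hours and 20 minutes layover in Adelaide → 13:54 UTC.
Add 3 hours and 10 minutes leg 4 → 17:04 UTC.
Westreach is UTC+9:30, so local arrival = 17:04 + 9:30 = 02:34 on Jan 12.

02:34 on January 12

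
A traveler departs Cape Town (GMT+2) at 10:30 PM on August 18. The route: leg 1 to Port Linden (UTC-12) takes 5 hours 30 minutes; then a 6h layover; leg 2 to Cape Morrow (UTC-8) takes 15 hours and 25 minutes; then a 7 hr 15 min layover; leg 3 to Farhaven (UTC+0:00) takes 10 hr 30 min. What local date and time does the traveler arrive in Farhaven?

Convert departure to UTC: 10:30 PM − 2:00 = 8:30 PM UTC on Aug 18.
Add 5 hours and 30 minutes leg 1 → 2:00 AM UTC (Aug 19).
Add 6 hours layover in Port Linden → 8:00 AM UTC.
Add 15 hours and 25 minutes leg 2 → 11:25 PM UTC.
Add 7 hours and 15 minutes layover in Cape Morrow → 6:40 AM UTC (Aug 20).
Add 10 hours 30 minutes leg 3 → 5:10 PM UTC.
Farhaven is UTC+0, so local arrival is the same: 5:10 PM on Aug 20.

5:10 PM on August 20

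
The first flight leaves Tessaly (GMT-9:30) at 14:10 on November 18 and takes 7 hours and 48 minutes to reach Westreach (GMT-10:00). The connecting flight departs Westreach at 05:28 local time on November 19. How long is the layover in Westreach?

8 hours

Convert departure to UTC: 14:10 + 9:30 = 23:40 UTC on Nov 18.
Add 7 hours and 48 minutes flight time → 07:28 UTC (Nov 19).
Westreach is UTC−10:00, so local arrival = 07:28 − 10:00 = 21:28 on Nov 18.
Layover = 05:28 − 21:28 (+1 day) = 8 hours.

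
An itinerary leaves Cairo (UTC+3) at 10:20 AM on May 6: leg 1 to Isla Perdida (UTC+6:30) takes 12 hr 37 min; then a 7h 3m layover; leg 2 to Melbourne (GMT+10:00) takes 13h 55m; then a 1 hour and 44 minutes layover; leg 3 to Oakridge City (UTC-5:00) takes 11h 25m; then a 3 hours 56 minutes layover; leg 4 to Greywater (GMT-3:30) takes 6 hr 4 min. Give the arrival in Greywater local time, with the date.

Convert departure to UTC: 10:20 AM − 3:00 = 7:20 AM UTC on May 6.
Add 12 hours 37 minutes leg 1 → 7:57 PM UTC.
Add 7 hours and 3 minutes layover in Isla Perdida → 3:00 AM UTC (May 7).
Add 13 hours 55 minutes leg 2 → 4:55 PM UTC.
Add 1 hour and 44 minutes layover in Melbourne → 6:39 PM UTC.
Add 11 hours 25 minutes leg 3 → 6:04 AM UTC (May 8).
Add 3 hours and 56 minutes layover in Oakridge City → 10:00 AM UTC.
Add 6 hours and 4 minutes leg 4 → 4:04 PM UTC.
Greywater is UTC−3:30, so local arrival = 4:04 PM − 3:30 = 12:34 PM on May 8.

12:34 PM on May 8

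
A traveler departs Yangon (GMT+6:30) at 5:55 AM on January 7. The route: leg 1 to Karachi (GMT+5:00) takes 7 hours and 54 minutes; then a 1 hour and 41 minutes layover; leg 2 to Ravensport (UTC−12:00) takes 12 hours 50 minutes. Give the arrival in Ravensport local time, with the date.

Convert departure to UTC: 5:55 AM − 6:30 = 11:25 PM UTC on Jan 6.
Add 7 hours and 54 minutes leg 1 → 7:19 AM UTC (Jan 7).
Add 1 hour and 41 minutes layover in Karachi → 9:00 AM UTC.
Add 12 hours and 50 minutes leg 2 → 9:50 PM UTC.
Ravensport is UTC−12:00, so local arrival = 9:50 PM − 12:00 = 9:50 AM on Jan 7.

9:50 AM on Jan 7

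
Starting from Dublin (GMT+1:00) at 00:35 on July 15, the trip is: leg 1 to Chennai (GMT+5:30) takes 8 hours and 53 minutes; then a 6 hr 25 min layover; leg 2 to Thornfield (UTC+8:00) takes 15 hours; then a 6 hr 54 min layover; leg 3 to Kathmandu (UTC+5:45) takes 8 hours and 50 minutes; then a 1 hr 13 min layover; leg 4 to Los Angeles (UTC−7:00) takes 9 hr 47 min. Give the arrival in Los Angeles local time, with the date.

01:37 on July 17

Convert departure to UTC: 00:35 − 1:00 = 23:35 UTC on Jul 14.
Add 8 hours and 53 minutes leg 1 → 08:28 UTC (Jul 15).
Add 6 hours 25 minutes layover in Chennai → 14:53 UTC.
Add 15 hours leg 2 → 05:53 UTC (Jul 16).
Add 6 hours 54 minutes layover in Thornfield → 12:47 UTC.
Add 8 hours 50 minutes leg 3 → 21:37 UTC.
Add 1 hour 13 minutes layover in Kathmandu → 22:50 UTC.
Add 9 hours and 47 minutes leg 4 → 08:37 UTC (Jul 17).
Los Angeles is UTC−7:00, so local arrival = 08:37 − 7:00 = 01:37 on Jul 17.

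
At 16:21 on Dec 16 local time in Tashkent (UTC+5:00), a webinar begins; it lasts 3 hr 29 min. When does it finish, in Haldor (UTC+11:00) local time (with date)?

01:50 on December 17

Convert start to UTC: 16:21 − 5:00 = 11:21 UTC on Dec 16.
Add 3 hours and 29 minutes duration → 14:50 UTC.
Haldor is UTC+11:00, so local end time = 14:50 + 11:00 = 01:50 on Dec 17.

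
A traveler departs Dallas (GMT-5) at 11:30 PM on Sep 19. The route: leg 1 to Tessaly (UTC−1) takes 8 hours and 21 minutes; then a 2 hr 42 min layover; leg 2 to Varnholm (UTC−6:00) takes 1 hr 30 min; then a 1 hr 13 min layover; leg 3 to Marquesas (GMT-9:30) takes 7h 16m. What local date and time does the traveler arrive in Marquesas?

4:02 PM on September 20

Convert departure to UTC: 11:30 PM + 5:00 = 4:30 AM UTC on Sep 20.
Add 8 hours 21 minutes leg 1 → 12:51 PM UTC.
Add 2 hours 42 minutes layover in Tessaly → 3:33 PM UTC.
Add 1 hour 30 minutes leg 2 → 5:03 PM UTC.
Add 1 hour and 13 minutes layover in Varnholm → 6:16 PM UTC.
Add 7 hours and 16 minutes leg 3 → 1:32 AM UTC (Sep 21).
Marquesas is UTC−9:30, so local arrival = 1:32 AM − 9:30 = 4:02 PM on Sep 20.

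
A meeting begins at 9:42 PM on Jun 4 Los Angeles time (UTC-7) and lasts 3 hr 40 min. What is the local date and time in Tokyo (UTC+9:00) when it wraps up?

5:22 PM on Jun 5

Convert start to UTC: 9:42 PM + 7:00 = 4:42 AM UTC on Jun 5.
Add 3 hours 40 minutes duration → 8:22 AM UTC.
Tokyo is UTC+9:00, so local end time = 8:22 AM + 9:00 = 5:22 PM on Jun 5.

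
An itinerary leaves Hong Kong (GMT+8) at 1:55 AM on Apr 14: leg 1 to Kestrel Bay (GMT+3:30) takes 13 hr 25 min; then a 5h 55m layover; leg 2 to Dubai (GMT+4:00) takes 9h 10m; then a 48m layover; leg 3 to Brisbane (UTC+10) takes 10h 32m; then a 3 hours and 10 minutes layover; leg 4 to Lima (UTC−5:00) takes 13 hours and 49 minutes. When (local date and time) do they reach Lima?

Convert departure to UTC: 1:55 AM − 8:00 = 5:55 PM UTC on Apr 13.
Add 13 hours 25 minutes leg 1 → 7:20 AM UTC (Apr 14).
Add 5 hours and 55 minutes layover in Kestrel Bay → 1:15 PM UTC.
Add 9 hours 10 minutes leg 2 → 10:25 PM UTC.
Add 48 minutes layover in Dubai → 11:13 PM UTC.
Add 10 hours 32 minutes leg 3 → 9:45 AM UTC (Apr 15).
Add 3 hours and 10 minutes layover in Brisbane → 12:55 PM UTC.
Add 13 hours 49 minutes leg 4 → 2:44 AM UTC (Apr 16).
Lima is UTC−5:00, so local arrival = 2:44 AM − 5:00 = 9:44 PM on Apr 15.

9:44 PM on April 15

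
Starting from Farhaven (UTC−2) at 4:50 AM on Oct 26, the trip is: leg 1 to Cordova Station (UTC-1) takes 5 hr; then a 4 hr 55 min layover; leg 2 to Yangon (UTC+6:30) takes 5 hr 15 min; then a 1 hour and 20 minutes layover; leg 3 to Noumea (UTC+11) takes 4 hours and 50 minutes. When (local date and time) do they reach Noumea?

3:10 PM on Oct 27

Convert departure to UTC: 4:50 AM + 2:00 = 6:50 AM UTC on Oct 26.
Add 5 hours leg 1 → 11:50 AM UTC.
Add 4 hours and 55 minutes layover in Cordova Station → 4:45 PM UTC.
Add 5 hours and 15 minutes leg 2 → 10:00 PM UTC.
Add 1 hour and 20 minutes layover in Yangon → 11:20 PM UTC.
Add 4 hours and 50 minutes leg 3 → 4:10 AM UTC (Oct 27).
Noumea is UTC+11:00, so local arrival = 4:10 AM + 11:00 = 3:10 PM on Oct 27.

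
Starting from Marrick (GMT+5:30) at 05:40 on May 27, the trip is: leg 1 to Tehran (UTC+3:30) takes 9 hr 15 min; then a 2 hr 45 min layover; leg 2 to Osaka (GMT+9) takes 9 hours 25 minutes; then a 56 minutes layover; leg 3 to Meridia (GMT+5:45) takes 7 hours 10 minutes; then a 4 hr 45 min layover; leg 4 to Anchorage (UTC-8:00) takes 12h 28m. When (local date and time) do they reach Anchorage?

14:54 on May 28

Convert departure to UTC: 05:40 − 5:30 = 00:10 UTC on May 27.
Add 9 hours and 15 minutes leg 1 → 09:25 UTC.
Add 2 hours 45 minutes layover in Tehran → 12:10 UTC.
Add 9 hours and 25 minutes leg 2 → 21:35 UTC.
Add 56 minutes layover in Osaka → 22:31 UTC.
Add 7 hours and 10 minutes leg 3 → 05:41 UTC (May 28).
Add 4 hours and 45 minutes layover in Meridia → 10:26 UTC.
Add 12 hours and 28 minutes leg 4 → 22:54 UTC.
Anchorage is UTC−8:00, so local arrival = 22:54 − 8:00 = 14:54 on May 28.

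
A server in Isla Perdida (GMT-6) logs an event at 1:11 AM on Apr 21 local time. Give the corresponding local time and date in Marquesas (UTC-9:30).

9:41 PM on April 20

In UTC: 1:11 AM + 6:00 = 7:11 AM on Apr 21.
Marquesas is UTC−9:30: 7:11 AM − 9:30 = 9:41 PM on Apr 20.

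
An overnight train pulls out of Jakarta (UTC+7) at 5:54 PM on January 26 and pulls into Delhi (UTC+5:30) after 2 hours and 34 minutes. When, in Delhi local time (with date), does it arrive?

Convert departure to UTC: 5:54 PM − 7:00 = 10:54 AM UTC on Jan 26.
Add 2 hours 34 minutes travel time → 1:28 PM UTC.
Delhi is UTC+5:30, so local arrival = 1:28 PM + 5:30 = 6:58 PM on Jan 26.

6:58 PM on January 26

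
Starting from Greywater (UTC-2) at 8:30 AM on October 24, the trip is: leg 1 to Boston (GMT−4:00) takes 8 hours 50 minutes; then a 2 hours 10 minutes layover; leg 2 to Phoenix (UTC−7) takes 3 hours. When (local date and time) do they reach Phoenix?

5:30 PM on October 24

Convert departure to UTC: 8:30 AM + 2:00 = 10:30 AM UTC on Oct 24.
Add 8 hours and 50 minutes leg 1 → 7:20 PM UTC.
Add 2 hours 10 minutes layover in Boston → 9:30 PM UTC.
Add 3 hours leg 2 → 12:30 AM UTC (Oct 25).
Phoenix is UTC−7:00, so local arrival = 12:30 AM − 7:00 = 5:30 PM on Oct 24.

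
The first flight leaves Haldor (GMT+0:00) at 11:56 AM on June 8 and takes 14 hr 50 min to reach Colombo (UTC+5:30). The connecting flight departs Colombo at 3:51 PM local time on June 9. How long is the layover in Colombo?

Haldor is at UTC+0, so departure is already 11:56 AM UTC on Jun 8.
Add 14 hours 50 minutes flight time → 2:46 AM UTC (Jun 9).
Colombo is UTC+5:30, so local arrival = 2:46 AM + 5:30 = 8:16 AM on Jun 9.
Layover = 3:51 PM − 8:16 AM = 7 hours 35 minutes.

7 hours 35 minutes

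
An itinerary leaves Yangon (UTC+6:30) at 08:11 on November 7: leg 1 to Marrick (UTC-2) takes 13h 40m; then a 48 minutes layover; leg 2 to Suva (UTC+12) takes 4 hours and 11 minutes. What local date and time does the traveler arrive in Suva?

08:20 on Nov 8

Convert departure to UTC: 08:11 − 6:30 = 01:41 UTC on Nov 7.
Add 13 hours and 40 minutes leg 1 → 15:21 UTC.
Add 48 minutes layover in Marrick → 16:09 UTC.
Add 4 hours and 11 minutes leg 2 → 20:20 UTC.
Suva is UTC+12:00, so local arrival = 20:20 + 12:00 = 08:20 on Nov 8.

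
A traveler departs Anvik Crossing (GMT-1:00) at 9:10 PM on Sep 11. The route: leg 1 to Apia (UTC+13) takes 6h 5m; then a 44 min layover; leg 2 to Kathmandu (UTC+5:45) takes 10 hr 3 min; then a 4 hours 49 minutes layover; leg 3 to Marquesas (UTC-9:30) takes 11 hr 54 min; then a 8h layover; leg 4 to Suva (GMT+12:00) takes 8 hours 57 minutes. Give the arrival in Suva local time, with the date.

12:42 PM on September 14

Convert departure to UTC: 9:10 PM + 1:00 = 10:10 PM UTC on Sep 11.
Add 6 hours and 5 minutes leg 1 → 4:15 AM UTC (Sep 12).
Add 44 minutes layover in Apia → 4:59 AM UTC.
Add 10 hours and 3 minutes leg 2 → 3:02 PM UTC.
Add 4 hours and 49 minutes layover in Kathmandu → 7:51 PM UTC.
Add 11 hours and 54 minutes leg 3 → 7:45 AM UTC (Sep 13).
Add 8 hours layover in Marquesas → 3:45 PM UTC.
Add 8 hours and 57 minutes leg 4 → 12:42 AM UTC (Sep 14).
Suva is UTC+12:00, so local arrival = 12:42 AM + 12:00 = 12:42 PM on Sep 14.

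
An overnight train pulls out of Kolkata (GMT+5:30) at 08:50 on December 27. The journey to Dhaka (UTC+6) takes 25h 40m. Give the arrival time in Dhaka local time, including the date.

Convert departure to UTC: 08:50 − 5:30 = 03:20 UTC on Dec 27.
Add 25 hours 40 minutes travel time → 05:00 UTC (Dec 28).
Dhaka is UTC+6:00, so local arrival = 05:00 + 6:00 = 11:00 on Dec 28.

11:00 on Dec 28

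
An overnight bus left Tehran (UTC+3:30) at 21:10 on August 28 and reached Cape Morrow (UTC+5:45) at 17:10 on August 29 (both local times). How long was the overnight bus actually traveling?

17 hours 45 minutes

Departure in UTC: 21:10 − 3:30 = 17:40 on Aug 28.
Arrival in UTC: 17:10 − 5:45 = 11:25 on Aug 29.
Elapsed = 11:25 − 17:40 (+1 day) = 17 hours 45 minutes.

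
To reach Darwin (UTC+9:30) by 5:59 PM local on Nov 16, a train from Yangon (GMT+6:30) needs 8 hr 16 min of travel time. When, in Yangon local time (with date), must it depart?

Target arrival in UTC: 5:59 PM − 9:30 = 8:29 AM on Nov 16.
Subtract 8 hours 16 minutes → departure 12:13 AM UTC on Nov 16.
Yangon is UTC+6:30: 12:13 AM + 6:30 = 6:43 AM on Nov 16.

6:43 AM on November 16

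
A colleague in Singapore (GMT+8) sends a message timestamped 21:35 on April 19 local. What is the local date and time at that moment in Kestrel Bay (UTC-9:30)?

In UTC: 21:35 − 8:00 = 13:35 on Apr 19.
Kestrel Bay is UTC−9:30: 13:35 − 9:30 = 04:05 on Apr 19.

04:05 on April 19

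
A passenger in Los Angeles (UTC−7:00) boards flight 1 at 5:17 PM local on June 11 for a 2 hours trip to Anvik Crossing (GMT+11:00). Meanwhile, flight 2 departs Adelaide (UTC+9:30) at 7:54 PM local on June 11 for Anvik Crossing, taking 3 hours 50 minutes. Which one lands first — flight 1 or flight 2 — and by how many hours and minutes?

Flight 1 in UTC: 5:17 PM + 7:00 = 12:17 AM on Jun 12.
+2 hours → arrive 2:17 AM UTC on Jun 12.
Flight 2 in UTC: 7:54 PM − 9:30 = 10:24 AM on Jun 11.
+3 hours and 50 minutes → arrive 2:14 PM UTC on Jun 11.
Flight 2 lands earlier by 12 hours 3 minutes.

the second, by 12 hours 3 minutes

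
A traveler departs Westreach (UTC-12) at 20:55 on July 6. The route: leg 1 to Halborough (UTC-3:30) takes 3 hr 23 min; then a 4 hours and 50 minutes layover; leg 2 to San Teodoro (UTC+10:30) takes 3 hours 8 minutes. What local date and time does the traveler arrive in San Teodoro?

06:46 on July 8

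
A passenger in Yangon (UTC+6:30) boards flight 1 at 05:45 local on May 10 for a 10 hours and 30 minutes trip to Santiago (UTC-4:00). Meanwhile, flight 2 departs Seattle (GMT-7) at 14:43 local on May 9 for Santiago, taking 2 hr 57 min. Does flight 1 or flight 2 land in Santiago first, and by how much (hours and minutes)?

Flight 1 in UTC: 05:45 − 6:30 = 23:15 on May 9.
+10 hours 30 minutes → arrive 09:45 UTC on May 10.
Flight 2 in UTC: 14:43 + 7:00 = 21:43 on May 9.
+2 hours and 57 minutes → arrive 00:40 UTC on May 10.
Flight 2 lands earlier by 9 hours 5 minutes.

the second, by 9 hours 5 minutes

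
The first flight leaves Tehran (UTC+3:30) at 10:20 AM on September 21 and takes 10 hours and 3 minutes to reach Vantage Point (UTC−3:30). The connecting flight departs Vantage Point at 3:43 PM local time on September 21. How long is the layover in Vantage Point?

2 hours 20 minutes

Convert departure to UTC: 10:20 AM − 3:30 = 6:50 AM UTC on Sep 21.
Add 10 hours 3 minutes flight time → 4:53 PM UTC.
Vantage Point is UTC−3:30, so local arrival = 4:53 PM − 3:30 = 1:23 PM on Sep 21.
Layover = 3:43 PM − 1:23 PM = 2 hours 20 minutes.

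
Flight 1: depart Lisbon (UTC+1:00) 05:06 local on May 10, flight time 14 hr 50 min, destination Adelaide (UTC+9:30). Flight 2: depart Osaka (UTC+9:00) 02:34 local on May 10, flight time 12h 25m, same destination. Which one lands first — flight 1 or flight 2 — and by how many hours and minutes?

the second, by 12 hours 57 minutes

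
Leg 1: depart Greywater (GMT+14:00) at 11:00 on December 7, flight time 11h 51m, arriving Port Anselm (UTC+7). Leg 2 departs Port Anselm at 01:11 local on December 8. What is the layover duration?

9 hours 20 minutes

Convert departure to UTC: 11:00 − 14:00 = 21:00 UTC on Dec 6.
Add 11 hours 51 minutes flight time → 08:51 UTC (Dec 7).
Port Anselm is UTC+7:00, so local arrival = 08:51 + 7:00 = 15:51 on Dec 7.
Layover = 01:11 − 15:51 (+1 day) = 9 hours 20 minutes.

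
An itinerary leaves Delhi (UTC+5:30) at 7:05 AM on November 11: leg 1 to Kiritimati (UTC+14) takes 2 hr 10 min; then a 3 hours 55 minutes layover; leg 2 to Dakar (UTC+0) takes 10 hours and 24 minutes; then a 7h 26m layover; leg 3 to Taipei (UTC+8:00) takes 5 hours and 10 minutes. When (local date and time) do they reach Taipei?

Convert departure to UTC: 7:05 AM − 5:30 = 1:35 AM UTC on Nov 11.
Add 2 hours 10 minutes leg 1 → 3:45 AM UTC.
Add 3 hours 55 minutes layover in Kiritimati → 7:40 AM UTC.
Add 10 hours and 24 minutes leg 2 → 6:04 PM UTC.
Add 7 hours 26 minutes layover in Dakar → 1:30 AM UTC (Nov 12).
Add 5 hours 10 minutes leg 3 → 6:40 AM UTC.
Taipei is UTC+8:00, so local arrival = 6:40 AM + 8:00 = 2:40 PM on Nov 12.

2:40 PM on November 12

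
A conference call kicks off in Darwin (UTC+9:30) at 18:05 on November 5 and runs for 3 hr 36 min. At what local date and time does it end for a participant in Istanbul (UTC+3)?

Istanbul is 6:30 behind Darwin.
After 3 hours 36 minutes it is 21:41 in Darwin.
Shift by the zone difference: 21:41 − 6:30 = 15:11 on Nov 5 in Istanbul.

15:11 on November 5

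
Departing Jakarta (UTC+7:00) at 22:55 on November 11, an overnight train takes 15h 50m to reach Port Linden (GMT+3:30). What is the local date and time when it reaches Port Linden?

11:15 on November 12

Convert departure to UTC: 22:55 − 7:00 = 15:55 UTC on Nov 11.
Add 15 hours and 50 minutes travel time → 07:45 UTC (Nov 12).
Port Linden is UTC+3:30, so local arrival = 07:45 + 3:30 = 11:15 on Nov 12.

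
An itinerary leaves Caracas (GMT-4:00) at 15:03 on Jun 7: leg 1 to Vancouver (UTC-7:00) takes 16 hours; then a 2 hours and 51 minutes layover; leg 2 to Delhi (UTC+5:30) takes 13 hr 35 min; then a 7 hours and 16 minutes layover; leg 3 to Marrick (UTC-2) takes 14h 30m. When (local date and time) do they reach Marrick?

Convert departure to UTC: 15:03 + 4:00 = 19:03 UTC on Jun 7.
Add 16 hours leg 1 → 11:03 UTC (Jun 8).
Add 2 hours 51 minutes layover in Vancouver → 13:54 UTC.
Add 13 hours and 35 minutes leg 2 → 03:29 UTC (Jun 9).
Add 7 hours 16 minutes layover in Delhi → 10:45 UTC.
Add 14 hours and 30 minutes leg 3 → 01:15 UTC (Jun 10).
Marrick is UTC−2:00, so local arrival = 01:15 − 2:00 = 23:15 on Jun 9.

23:15 on June 9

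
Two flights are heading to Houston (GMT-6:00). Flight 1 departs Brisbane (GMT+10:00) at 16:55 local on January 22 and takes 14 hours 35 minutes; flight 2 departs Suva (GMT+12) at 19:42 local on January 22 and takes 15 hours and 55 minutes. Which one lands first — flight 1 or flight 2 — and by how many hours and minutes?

the first, by 2 hours 7 minutes

Flight 1 in UTC: 16:55 − 10:00 = 06:55 on Jan 22.
+14 hours and 35 minutes → arrive 21:30 UTC on Jan 22.
Flight 2 in UTC: 19:42 − 12:00 = 07:42 on Jan 22.
+15 hours and 55 minutes → arrive 23:37 UTC on Jan 22.
Flight 1 lands earlier by 2 hours 7 minutes.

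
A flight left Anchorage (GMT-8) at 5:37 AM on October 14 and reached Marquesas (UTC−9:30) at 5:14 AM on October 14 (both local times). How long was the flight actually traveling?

1 hour 7 minutes

Departure in UTC: 5:37 AM + 8:00 = 1:37 PM on Oct 14.
Arrival in UTC: 5:14 AM + 9:30 = 2:44 PM on Oct 14.
Elapsed = 2:44 PM − 1:37 PM = 1 hour 7 minutes.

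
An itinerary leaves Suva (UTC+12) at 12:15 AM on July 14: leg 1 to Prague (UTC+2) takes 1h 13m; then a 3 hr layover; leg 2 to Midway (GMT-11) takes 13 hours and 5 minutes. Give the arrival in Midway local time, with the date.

Convert departure to UTC: 12:15 AM − 12:00 = 12:15 PM UTC on Jul 13.
Add 1 hour 13 minutes leg 1 → 1:28 PM UTC.
Add 3 hours layover in Prague → 4:28 PM UTC.
Add 13 hours and 5 minutes leg 2 → 5:33 AM UTC (Jul 14).
Midway is UTC−11:00, so local arrival = 5:33 AM − 11:00 = 6:33 PM on Jul 13.

6:33 PM on July 13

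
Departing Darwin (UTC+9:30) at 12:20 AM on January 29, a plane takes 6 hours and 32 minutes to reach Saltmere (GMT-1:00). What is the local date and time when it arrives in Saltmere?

8:22 PM on January 28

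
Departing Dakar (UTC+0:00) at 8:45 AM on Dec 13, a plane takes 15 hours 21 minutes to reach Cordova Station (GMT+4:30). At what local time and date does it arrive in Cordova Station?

4:36 AM on December 14

Dakar is at UTC+0, so departure is already 8:45 AM UTC on Dec 13.
Add 15 hours 21 minutes travel time → 12:06 AM UTC (Dec 14).
Cordova Station is UTC+4:30, so local arrival = 12:06 AM + 4:30 = 4:36 AM on Dec 14.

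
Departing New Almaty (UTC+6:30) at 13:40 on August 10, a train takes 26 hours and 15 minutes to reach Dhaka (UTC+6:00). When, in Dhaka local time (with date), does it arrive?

15:25 on August 11

Convert departure to UTC: 13:40 − 6:30 = 07:10 UTC on Aug 10.
Add 26 hours 15 minutes travel time → 09:25 UTC (Aug 11).
Dhaka is UTC+6:00, so local arrival = 09:25 + 6:00 = 15:25 on Aug 11.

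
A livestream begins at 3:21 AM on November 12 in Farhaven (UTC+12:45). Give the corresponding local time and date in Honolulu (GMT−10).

4:36 AM on November 11

In UTC: 3:21 AM − 12:45 = 2:36 PM on Nov 11.
Honolulu is UTC−10:00: 2:36 PM − 10:00 = 4:36 AM on Nov 11.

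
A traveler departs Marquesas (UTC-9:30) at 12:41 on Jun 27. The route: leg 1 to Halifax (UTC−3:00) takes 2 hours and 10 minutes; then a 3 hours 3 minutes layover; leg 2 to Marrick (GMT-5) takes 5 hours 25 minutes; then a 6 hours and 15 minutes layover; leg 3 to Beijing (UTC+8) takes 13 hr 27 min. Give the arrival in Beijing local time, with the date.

Convert departure to UTC: 12:41 + 9:30 = 22:11 UTC on Jun 27.
Add 2 hours 10 minutes leg 1 → 00:21 UTC (Jun 28).
Add 3 hours 3 minutes layover in Halifax → 03:24 UTC.
Add 5 hours 25 minutes leg 2 → 08:49 UTC.
Add 6 hours 15 minutes layover in Marrick → 15:04 UTC.
Add 13 hours and 27 minutes leg 3 → 04:31 UTC (Jun 29).
Beijing is UTC+8:00, so local arrival = 04:31 + 8:00 = 12:31 on Jun 29.

12:31 on June 29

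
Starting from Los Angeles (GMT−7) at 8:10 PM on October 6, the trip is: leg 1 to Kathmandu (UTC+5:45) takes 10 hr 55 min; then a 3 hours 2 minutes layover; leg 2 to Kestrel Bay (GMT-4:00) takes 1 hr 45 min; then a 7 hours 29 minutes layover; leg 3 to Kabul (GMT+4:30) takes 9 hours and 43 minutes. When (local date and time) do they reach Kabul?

Convert departure to UTC: 8:10 PM + 7:00 = 3:10 AM UTC on Oct 7.
Add 10 hours 55 minutes leg 1 → 2:05 PM UTC.
Add 3 hours 2 minutes layover in Kathmandu → 5:07 PM UTC.
Add 1 hour 45 minutes leg 2 → 6:52 PM UTC.
Add 7 hours and 29 minutes layover in Kestrel Bay → 2:21 AM UTC (Oct 8).
Add 9 hours 43 minutes leg 3 → 12:04 PM UTC.
Kabul is UTC+4:30, so local arrival = 12:04 PM + 4:30 = 4:34 PM on Oct 8.

4:34 PM on Oct 8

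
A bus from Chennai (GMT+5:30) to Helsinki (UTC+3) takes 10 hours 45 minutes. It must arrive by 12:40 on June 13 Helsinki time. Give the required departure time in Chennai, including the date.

Target arrival in UTC: 12:40 − 3:00 = 09:40 on Jun 13.
Subtract 10 hours 45 minutes → departure 22:55 UTC on Jun 12.
Chennai is UTC+5:30: 22:55 + 5:30 = 04:25 on Jun 13.

04:25 on June 13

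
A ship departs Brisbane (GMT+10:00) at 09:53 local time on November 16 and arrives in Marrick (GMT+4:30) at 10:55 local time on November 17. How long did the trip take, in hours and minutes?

Marrick is 5:30 behind Brisbane.
Clock-face elapsed time (ignoring zones) is 25 hours 2 minutes.
Actual elapsed = 25 hours 2 minutes + 5:30 = 30 hours 32 minutes.

30 hours 32 minutes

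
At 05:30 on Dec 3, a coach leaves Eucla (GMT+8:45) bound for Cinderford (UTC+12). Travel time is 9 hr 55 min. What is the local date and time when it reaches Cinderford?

18:40 on December 3

Convert departure to UTC: 05:30 − 8:45 = 20:45 UTC on Dec 2.
Add 9 hours 55 minutes travel time → 06:40 UTC (Dec 3).
Cinderford is UTC+12:00, so local arrival = 06:40 + 12:00 = 18:40 on Dec 3.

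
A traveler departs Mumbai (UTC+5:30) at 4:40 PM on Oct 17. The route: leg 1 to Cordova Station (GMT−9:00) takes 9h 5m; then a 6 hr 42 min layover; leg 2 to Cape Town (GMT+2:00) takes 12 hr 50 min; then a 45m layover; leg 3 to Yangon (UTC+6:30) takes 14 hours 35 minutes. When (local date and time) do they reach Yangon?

1:37 PM on October 19

Convert departure to UTC: 4:40 PM − 5:30 = 11:10 AM UTC on Oct 17.
Add 9 hours and 5 minutes leg 1 → 8:15 PM UTC.
Add 6 hours 42 minutes layover in Cordova Station → 2:57 AM UTC (Oct 18).
Add 12 hours 50 minutes leg 2 → 3:47 PM UTC.
Add 45 minutes layover in Cape Town → 4:32 PM UTC.
Add 14 hours 35 minutes leg 3 → 7:07 AM UTC (Oct 19).
Yangon is UTC+6:30, so local arrival = 7:07 AM + 6:30 = 1:37 PM on Oct 19.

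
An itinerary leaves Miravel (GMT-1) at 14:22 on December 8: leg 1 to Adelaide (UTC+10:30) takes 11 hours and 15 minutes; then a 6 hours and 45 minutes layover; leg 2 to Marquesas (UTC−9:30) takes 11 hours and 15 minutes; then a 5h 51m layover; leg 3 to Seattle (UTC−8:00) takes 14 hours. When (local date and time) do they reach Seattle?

Convert departure to UTC: 14:22 + 1:00 = 15:22 UTC on Dec 8.
Add 11 hours 15 minutes leg 1 → 02:37 UTC (Dec 9).
Add 6 hours 45 minutes layover in Adelaide → 09:22 UTC.
Add 11 hours 15 minutes leg 2 → 20:37 UTC.
Add 5 hours and 51 minutes layover in Marquesas → 02:28 UTC (Dec 10).
Add 14 hours leg 3 → 16:28 UTC.
Seattle is UTC−8:00, so local arrival = 16:28 − 8:00 = 08:28 on Dec 10.

08:28 on December 10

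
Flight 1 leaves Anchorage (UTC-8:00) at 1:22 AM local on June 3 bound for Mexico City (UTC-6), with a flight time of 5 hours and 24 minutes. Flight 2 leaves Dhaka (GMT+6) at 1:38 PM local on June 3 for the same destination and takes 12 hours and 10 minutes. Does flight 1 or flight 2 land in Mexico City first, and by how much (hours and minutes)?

Flight 1 in UTC: 1:22 AM + 8:00 = 9:22 AM on Jun 3.
+5 hours 24 minutes → arrive 2:46 PM UTC on Jun 3.
Flight 2 in UTC: 1:38 PM − 6:00 = 7:38 AM on Jun 3.
+12 hours and 10 minutes → arrive 7:48 PM UTC on Jun 3.
Flight 1 lands earlier by 5 hours 2 minutes.

the first, by 5 hours 2 minutes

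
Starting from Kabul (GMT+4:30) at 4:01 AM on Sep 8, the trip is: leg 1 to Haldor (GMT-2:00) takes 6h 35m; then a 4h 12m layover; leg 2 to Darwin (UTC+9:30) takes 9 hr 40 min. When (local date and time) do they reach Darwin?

5:28 AM on September 9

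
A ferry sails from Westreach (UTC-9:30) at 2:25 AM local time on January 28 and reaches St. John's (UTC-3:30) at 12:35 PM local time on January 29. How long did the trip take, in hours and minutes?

Departure in UTC: 2:25 AM + 9:30 = 11:55 AM on Jan 28.
Arrival in UTC: 12:35 PM + 3:30 = 4:05 PM on Jan 29.
Elapsed = 4:05 PM − 11:55 AM (+1 day) = 28 hours 10 minutes.

28 hours 10 minutes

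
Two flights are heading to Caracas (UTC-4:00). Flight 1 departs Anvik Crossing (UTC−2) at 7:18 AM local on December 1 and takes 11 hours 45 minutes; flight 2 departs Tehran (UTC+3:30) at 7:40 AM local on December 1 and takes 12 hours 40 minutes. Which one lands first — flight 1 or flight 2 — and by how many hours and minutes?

the second, by 4 hours 13 minutes

Flight 1 in UTC: 7:18 AM + 2:00 = 9:18 AM on Dec 1.
+11 hours 45 minutes → arrive 9:03 PM UTC on Dec 1.
Flight 2 in UTC: 7:40 AM − 3:30 = 4:10 AM on Dec 1.
+12 hours and 40 minutes → arrive 4:50 PM UTC on Dec 1.
Flight 2 lands earlier by 4 hours 13 minutes.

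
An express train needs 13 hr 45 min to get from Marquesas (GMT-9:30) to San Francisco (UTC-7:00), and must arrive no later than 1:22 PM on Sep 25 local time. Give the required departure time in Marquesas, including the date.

9:07 PM on September 24

Target arrival in UTC: 1:22 PM + 7:00 = 8:22 PM on Sep 25.
Subtract 13 hours and 45 minutes → departure 6:37 AM UTC on Sep 25.
Marquesas is UTC−9:30: 6:37 AM − 9:30 = 9:07 PM on Sep 24.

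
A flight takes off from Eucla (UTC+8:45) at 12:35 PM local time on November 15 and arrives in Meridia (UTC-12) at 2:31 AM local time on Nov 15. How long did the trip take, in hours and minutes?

Departure in UTC: 12:35 PM − 8:45 = 3:50 AM on Nov 15.
Arrival in UTC: 2:31 AM + 12:00 = 2:31 PM on Nov 15.
Elapsed = 2:31 PM − 3:50 AM = 10 hours 41 minutes.

10 hours 41 minutes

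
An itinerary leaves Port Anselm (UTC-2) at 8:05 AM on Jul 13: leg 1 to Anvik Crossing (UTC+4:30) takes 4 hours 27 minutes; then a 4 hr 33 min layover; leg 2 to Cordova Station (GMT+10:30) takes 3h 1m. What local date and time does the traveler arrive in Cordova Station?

Convert departure to UTC: 8:05 AM + 2:00 = 10:05 AM UTC on Jul 13.
Add 4 hours 27 minutes leg 1 → 2:32 PM UTC.
Add 4 hours 33 minutes layover in Anvik Crossing → 7:05 PM UTC.
Add 3 hours 1 minute leg 2 → 10:06 PM UTC.
Cordova Station is UTC+10:30, so local arrival = 10:06 PM + 10:30 = 8:36 AM on Jul 14.

8:36 AM on July 14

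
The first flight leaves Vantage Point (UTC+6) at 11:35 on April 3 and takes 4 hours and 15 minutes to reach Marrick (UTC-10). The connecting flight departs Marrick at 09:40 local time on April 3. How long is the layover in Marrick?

9 hours 50 minutes

Convert departure to UTC: 11:35 − 6:00 = 05:35 UTC on Apr 3.
Add 4 hours 15 minutes flight time → 09:50 UTC.
Marrick is UTC−10:00, so local arrival = 09:50 − 10:00 = 23:50 on Apr 2.
Layover = 09:40 − 23:50 (+1 day) = 9 hours 50 minutes.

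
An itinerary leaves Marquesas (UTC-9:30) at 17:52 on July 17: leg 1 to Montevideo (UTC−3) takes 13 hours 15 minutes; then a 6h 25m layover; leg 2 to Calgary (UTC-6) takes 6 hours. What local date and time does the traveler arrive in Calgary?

Convert departure to UTC: 17:52 + 9:30 = 03:22 UTC on Jul 18.
Add 13 hours and 15 minutes leg 1 → 16:37 UTC.
Add 6 hours and 25 minutes layover in Montevideo → 23:02 UTC.
Add 6 hours leg 2 → 05:02 UTC (Jul 19).
Calgary is UTC−6:00, so local arrival = 05:02 − 6:00 = 23:02 on Jul 18.

23:02 on July 18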